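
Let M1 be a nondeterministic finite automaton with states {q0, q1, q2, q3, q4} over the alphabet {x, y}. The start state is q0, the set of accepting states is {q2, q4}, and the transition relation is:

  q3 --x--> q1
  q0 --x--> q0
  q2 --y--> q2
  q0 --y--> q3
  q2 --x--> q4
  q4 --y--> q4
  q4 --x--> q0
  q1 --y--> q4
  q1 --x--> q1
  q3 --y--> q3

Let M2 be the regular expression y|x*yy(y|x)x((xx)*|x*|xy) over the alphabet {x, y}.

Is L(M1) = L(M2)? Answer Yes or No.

No

The string yxy is accepted by M1 but rejected by M2.
So L(M1) ≠ L(M2).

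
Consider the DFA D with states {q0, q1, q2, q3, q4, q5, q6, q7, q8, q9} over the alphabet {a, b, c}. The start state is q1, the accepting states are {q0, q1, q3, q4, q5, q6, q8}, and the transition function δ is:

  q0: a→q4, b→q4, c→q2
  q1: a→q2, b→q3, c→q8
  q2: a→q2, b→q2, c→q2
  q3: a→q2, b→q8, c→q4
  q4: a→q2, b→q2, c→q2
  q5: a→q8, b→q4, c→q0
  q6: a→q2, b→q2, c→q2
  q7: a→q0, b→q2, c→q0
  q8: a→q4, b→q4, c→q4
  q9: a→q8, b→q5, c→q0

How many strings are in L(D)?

The useful subgraph on states {q1, q3, q4, q8} is acyclic, so L(D) is finite; the longest accepting path visits 4 useful states, giving maximum string length 3.
Counting accepting paths from q1 by length: 1 of length 0, 2 of length 1, 5 of length 2, 3 of length 3. Total 11.

11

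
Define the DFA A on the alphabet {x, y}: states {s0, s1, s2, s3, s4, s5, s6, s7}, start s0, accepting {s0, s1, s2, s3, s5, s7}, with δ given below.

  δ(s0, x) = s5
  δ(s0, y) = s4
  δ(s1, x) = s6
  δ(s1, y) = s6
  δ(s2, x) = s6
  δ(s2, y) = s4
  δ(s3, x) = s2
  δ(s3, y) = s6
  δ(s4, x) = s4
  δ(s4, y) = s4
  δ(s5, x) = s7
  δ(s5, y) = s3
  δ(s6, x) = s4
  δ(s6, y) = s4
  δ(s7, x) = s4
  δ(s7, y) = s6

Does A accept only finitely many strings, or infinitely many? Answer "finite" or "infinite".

finite

The useful states (reachable from s0 and able to reach an accepting state) are {s0, s2, s3, s5, s7}.
Restricted to these states the transition graph has no cycle, so every accepting path has bounded length and L is finite.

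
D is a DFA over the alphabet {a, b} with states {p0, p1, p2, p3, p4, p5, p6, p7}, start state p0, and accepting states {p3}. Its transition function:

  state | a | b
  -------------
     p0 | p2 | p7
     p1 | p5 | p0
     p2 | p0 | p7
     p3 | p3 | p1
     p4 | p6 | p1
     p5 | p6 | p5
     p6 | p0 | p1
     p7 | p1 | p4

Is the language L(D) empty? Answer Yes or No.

The states reachable from the start state are {p0, p1, p2, p4, p5, p6, p7}.
None of the accepting states {p3} is reachable, so no string is accepted and L(D) = ∅.

Yes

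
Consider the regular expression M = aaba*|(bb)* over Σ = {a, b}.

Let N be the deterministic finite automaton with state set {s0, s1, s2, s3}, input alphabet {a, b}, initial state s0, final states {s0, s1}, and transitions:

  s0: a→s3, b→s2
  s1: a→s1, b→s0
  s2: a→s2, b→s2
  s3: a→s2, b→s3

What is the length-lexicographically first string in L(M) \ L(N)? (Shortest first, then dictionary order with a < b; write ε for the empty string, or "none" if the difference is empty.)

bb

The string bb is accepted by M but not by N.
No shorter string lies in the difference, and bb is the lexicographically first length-2 string in L(M) \ L(N).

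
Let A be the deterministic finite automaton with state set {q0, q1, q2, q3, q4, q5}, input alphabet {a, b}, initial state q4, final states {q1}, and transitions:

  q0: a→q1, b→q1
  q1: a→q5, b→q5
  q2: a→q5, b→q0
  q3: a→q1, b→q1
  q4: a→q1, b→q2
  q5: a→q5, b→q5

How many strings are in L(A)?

The useful subgraph on states {q0, q1, q2, q4} is acyclic, so L(A) is finite; the longest accepting path visits 4 useful states, giving maximum string length 3.
Counting accepting paths from q4 by length: 1 of length 1, 2 of length 3. Total 3.

3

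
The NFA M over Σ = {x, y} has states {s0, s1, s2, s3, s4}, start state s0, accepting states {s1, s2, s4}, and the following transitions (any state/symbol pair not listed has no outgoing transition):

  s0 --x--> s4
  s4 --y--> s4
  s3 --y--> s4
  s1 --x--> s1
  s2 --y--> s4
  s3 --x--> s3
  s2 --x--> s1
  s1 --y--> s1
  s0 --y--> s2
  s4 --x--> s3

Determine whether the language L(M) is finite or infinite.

infinite

State s1 is reachable from the start and can reach an accepting state, and it lies on the cycle s1 → s1.
Traversing that cycle any number of times yields accepted strings of unbounded length, so the language is infinite.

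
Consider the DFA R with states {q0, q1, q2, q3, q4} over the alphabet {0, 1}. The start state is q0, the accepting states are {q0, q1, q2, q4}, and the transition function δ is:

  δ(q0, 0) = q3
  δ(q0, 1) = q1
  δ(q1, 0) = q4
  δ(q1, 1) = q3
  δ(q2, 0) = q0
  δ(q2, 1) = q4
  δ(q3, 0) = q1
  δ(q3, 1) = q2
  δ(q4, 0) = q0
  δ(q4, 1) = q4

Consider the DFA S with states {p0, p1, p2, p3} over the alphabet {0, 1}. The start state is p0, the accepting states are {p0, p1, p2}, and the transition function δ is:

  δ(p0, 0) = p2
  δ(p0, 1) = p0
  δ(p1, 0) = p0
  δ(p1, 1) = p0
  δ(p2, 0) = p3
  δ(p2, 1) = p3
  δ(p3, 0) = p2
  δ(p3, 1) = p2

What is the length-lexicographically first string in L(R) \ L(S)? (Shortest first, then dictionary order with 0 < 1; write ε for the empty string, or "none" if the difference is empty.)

The string 00 is accepted by R but not by S.
No shorter string lies in the difference, and 00 is the lexicographically first length-2 string in L(R) \ L(S).

00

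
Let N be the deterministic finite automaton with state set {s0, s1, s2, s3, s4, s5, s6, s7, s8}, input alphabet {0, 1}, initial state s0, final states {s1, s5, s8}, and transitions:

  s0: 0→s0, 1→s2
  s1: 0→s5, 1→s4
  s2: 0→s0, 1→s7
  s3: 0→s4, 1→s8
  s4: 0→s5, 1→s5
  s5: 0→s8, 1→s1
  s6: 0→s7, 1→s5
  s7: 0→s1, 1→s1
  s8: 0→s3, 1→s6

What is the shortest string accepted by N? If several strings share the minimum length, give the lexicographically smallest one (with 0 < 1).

110

A breadth-first search from s0 reaches an accepting state first via the path s0 → s2 → s7 → s1 on input 110.
No string of length < 3 is accepted (BFS exhausts all shorter strings without reaching an accepting state), and 110 is the lexicographically least accepting string of length 3.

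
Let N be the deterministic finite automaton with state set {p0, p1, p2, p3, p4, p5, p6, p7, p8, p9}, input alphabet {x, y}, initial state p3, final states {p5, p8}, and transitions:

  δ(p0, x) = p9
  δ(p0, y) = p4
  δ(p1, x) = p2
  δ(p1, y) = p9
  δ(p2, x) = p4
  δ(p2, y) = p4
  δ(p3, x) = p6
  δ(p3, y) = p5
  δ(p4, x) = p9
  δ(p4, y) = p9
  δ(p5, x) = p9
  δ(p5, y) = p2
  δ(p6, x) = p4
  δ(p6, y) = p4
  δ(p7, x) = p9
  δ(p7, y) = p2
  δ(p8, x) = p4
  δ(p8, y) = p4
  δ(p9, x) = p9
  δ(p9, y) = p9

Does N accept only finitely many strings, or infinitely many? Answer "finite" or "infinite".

finite

The useful states (reachable from p3 and able to reach an accepting state) are {p3, p5}.
Restricted to these states the transition graph has no cycle, so every accepting path has bounded length and L is finite.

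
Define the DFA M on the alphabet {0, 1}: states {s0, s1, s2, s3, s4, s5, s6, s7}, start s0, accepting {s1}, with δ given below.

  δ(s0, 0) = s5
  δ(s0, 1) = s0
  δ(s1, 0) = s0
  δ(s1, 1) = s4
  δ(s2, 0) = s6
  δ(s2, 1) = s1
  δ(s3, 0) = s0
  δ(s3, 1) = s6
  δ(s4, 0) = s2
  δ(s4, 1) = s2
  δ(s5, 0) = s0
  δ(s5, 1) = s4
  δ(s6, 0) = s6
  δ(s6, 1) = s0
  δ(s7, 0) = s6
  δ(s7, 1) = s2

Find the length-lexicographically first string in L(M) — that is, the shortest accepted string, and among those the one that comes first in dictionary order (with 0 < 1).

A breadth-first search from s0 reaches an accepting state first via the path s0 → s5 → s4 → s2 → s1 on input 0101.
No string of length < 4 is accepted (BFS exhausts all shorter strings without reaching an accepting state), and 0101 is the lexicographically least accepting string of length 4.

0101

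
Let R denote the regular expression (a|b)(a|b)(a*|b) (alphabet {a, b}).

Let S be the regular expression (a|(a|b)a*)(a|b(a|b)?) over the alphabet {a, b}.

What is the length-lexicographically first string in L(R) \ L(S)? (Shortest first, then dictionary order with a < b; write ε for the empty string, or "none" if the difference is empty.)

The string abaa is accepted by R but not by S.
No shorter string lies in the difference, and abaa is the lexicographically first length-4 string in L(R) \ L(S).

abaa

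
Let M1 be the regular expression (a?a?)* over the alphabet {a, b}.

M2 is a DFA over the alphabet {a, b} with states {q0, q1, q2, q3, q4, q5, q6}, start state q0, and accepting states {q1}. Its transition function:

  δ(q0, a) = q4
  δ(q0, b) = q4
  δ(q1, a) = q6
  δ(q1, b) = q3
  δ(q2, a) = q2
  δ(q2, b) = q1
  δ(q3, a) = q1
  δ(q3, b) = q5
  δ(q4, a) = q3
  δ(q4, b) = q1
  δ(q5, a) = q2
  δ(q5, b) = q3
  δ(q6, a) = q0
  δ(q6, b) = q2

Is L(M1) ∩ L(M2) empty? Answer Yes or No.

The string aaa is accepted by both M1 and M2.
Hence L(M1) ∩ L(M2) ≠ ∅.

No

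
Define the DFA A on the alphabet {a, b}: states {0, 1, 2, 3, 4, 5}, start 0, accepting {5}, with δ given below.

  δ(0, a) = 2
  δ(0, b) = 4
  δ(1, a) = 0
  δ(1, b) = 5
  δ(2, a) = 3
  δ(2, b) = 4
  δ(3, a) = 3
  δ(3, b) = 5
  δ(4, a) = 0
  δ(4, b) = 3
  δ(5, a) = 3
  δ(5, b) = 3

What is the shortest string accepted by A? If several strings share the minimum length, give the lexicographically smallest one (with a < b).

aab

A breadth-first search from 0 reaches an accepting state first via the path 0 → 2 → 3 → 5 on input aab.
No string of length < 3 is accepted (BFS exhausts all shorter strings without reaching an accepting state), and aab is the lexicographically least accepting string of length 3.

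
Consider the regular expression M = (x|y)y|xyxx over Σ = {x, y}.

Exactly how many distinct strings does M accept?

The expression has no Kleene star, so L(M) is finite. Expanding the alternatives gives {xy, yy, xyxx}.
That is 2 of length 2, 1 of length 4: 3 strings in all.

3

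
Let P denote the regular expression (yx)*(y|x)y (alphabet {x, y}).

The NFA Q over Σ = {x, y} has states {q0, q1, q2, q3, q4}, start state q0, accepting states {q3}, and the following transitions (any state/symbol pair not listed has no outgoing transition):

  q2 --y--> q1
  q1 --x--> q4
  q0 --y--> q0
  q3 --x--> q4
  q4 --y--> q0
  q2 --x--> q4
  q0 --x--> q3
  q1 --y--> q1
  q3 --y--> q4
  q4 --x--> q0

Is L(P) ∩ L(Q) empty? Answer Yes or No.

Converting the expression P to a DFA (subset construction, then merging equivalent states) gives the minimal DFA with states {p0, p1, p2, p3, p4}, start state p0, accepting states {p4} and transitions p0: x→p1, y→p2; p1: x→p3, y→p4; p2: x→p0, y→p4; p3: x→p3, y→p3; p4: x→p3, y→p3.
Exploring the product automaton P × Q from the start pair (p0, q0), following both machines on each input symbol, reaches 11 state pairs: (p0, q0), (p1, q3), (p2, q0), (p3, q4), (p4, q4), (p0, q3), (p4, q0), (p3, q0), (p1, q4), (p2, q4), (p3, q3).
P accepts in {p4} and Q accepts in {q3}; no reachable pair has both components accepting, so no string drives both machines to acceptance simultaneously and L(P) ∩ L(Q) = ∅.
So no string is accepted by both, and the intersection is empty.

Yes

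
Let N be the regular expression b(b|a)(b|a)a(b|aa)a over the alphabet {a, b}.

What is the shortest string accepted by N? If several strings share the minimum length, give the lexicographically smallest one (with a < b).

baaaba

By inspection of the expression, no string of length less than 6 matches, and baaaba is the lexicographically first match of length 6.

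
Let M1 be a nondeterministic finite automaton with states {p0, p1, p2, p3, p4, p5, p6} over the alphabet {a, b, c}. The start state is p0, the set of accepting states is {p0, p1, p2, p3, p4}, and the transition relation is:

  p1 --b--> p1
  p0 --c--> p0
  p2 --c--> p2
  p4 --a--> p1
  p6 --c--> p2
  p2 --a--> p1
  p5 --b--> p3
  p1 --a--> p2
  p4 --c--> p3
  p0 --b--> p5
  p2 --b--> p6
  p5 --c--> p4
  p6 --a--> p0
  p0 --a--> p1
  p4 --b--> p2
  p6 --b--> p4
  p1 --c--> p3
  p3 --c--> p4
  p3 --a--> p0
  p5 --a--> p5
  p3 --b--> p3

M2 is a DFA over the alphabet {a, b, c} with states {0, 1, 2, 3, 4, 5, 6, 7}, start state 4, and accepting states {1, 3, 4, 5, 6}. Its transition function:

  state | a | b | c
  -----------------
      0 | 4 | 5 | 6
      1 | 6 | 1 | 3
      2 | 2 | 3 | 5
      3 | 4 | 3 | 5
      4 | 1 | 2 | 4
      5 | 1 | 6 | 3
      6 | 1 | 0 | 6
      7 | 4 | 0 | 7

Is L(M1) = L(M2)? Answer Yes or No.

Yes

Exploring the product automaton M1 × M2 from the start pair (p0, 4), following both machines on each input symbol, reaches 7 state pairs: (p0, 4), (p1, 1), (p5, 2), (p2, 6), (p3, 3), (p4, 5), (p6, 0).
M1 accepts in {p0, p1, p2, p3, p4} and M2 accepts in {1, 3, 4, 5, 6}. In every reachable pair the two components are either both accepting — (p0, 4), (p1, 1), (p2, 6), (p3, 3), (p4, 5) — or both non-accepting, so no string is accepted by exactly one of the machines: L(M1) \ L(M2) and L(M2) \ L(M1) are both empty.
Hence every string is accepted by M1 iff it is accepted by M2, and the two languages coincide.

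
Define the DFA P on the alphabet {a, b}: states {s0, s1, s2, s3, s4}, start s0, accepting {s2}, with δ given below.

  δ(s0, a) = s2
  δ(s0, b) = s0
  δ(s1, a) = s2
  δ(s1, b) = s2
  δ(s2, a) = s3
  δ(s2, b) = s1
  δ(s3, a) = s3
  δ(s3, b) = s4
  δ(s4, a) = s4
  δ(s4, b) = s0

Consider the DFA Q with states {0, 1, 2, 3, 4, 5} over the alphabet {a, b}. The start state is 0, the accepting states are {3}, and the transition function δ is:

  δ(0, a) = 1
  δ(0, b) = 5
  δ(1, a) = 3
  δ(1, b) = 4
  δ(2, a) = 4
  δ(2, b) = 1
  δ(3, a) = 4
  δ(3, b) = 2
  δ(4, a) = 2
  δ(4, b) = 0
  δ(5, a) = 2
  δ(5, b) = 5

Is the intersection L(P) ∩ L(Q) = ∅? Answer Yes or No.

No

The string baba is accepted by both P and Q.
Hence L(P) ∩ L(Q) ≠ ∅.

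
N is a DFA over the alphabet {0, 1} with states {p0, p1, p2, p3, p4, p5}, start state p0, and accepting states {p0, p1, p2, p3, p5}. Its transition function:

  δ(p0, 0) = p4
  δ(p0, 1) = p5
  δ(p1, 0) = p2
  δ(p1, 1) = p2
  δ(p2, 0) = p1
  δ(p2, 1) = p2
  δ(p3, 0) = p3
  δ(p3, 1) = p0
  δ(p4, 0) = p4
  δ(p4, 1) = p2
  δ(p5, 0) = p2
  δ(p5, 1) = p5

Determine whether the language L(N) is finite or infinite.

infinite

State p2 is reachable from the start and can reach an accepting state, and it lies on the cycle p2 → p1 → p2.
Traversing that cycle any number of times yields accepted strings of unbounded length, so the language is infinite.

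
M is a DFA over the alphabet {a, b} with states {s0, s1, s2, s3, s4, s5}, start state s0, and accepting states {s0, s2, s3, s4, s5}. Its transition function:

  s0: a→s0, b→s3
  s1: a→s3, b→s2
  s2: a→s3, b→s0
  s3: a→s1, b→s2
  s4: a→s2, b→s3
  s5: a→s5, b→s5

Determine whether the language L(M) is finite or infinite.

infinite

State s0 is reachable from the start and can reach an accepting state, and it lies on the cycle s0 → s0.
Traversing that cycle any number of times yields accepted strings of unbounded length, so the language is infinite.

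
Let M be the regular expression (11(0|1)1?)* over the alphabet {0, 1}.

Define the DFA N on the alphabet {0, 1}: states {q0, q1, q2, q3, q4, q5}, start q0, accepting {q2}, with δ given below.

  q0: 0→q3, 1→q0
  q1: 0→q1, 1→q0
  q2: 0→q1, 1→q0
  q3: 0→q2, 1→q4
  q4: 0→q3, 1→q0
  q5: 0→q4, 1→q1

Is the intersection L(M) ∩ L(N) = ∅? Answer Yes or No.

Yes

Converting the expression M to a DFA (subset construction, then merging equivalent states) gives the minimal DFA with states {m0, m1, m2, m3, m4, m5, m6, m7, m8, m9}, start state m0, accepting states {m0, m4, m5, m7, m8, m9} and transitions m0: 0→m1, 1→m2; m1: 0→m1, 1→m1; m2: 0→m1, 1→m3; m3: 0→m4, 1→m4; m4: 0→m1, 1→m5; m5: 0→m1, 1→m6; m6: 0→m4, 1→m7; m7: 0→m4, 1→m8; m8: 0→m1, 1→m9; m9: 0→m4, 1→m9.
Exploring the product automaton M × N from the start pair (m0, q0), following both machines on each input symbol, reaches 16 state pairs: (m0, q0), (m1, q3), (m2, q0), (m1, q2), (m1, q4), (m3, q0), (m1, q1), (m1, q0), (m4, q3), (m4, q0), (m5, q4), (m5, q0), (m6, q0), (m7, q0), (m8, q0), (m9, q0).
M accepts in {m0, m4, m5, m7, m8, m9} and N accepts in {q2}; no reachable pair has both components accepting, so no string drives both machines to acceptance simultaneously and L(M) ∩ L(N) = ∅.
So no string is accepted by both, and the intersection is empty.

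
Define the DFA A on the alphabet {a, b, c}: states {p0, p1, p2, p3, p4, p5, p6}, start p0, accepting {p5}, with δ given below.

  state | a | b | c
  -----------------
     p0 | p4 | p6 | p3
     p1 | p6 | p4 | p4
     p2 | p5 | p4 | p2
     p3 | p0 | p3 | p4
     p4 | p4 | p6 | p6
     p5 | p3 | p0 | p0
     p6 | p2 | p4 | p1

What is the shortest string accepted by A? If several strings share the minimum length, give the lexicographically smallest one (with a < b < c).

A breadth-first search from p0 reaches an accepting state first via the path p0 → p6 → p2 → p5 on input baa.
No string of length < 3 is accepted (BFS exhausts all shorter strings without reaching an accepting state), and baa is the lexicographically least accepting string of length 3.

baa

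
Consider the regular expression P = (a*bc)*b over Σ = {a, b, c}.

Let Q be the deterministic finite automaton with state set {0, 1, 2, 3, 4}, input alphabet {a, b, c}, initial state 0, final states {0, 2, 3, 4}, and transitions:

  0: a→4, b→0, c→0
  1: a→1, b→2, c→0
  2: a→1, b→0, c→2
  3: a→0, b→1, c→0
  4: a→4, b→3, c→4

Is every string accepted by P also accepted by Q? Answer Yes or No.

Converting the expression P to a DFA (subset construction, then merging equivalent states) gives the minimal DFA with states {p0, p1, p2, p3, p4}, start state p0, accepting states {p2} and transitions p0: a→p1, b→p2, c→p3; p1: a→p1, b→p4, c→p3; p2: a→p3, b→p3, c→p0; p3: a→p3, b→p3, c→p3; p4: a→p3, b→p3, c→p0.
Exploring the product automaton P × Q from the start pair (p0, 0), following both machines on each input symbol, reaches 9 state pairs: (p0, 0), (p1, 4), (p2, 0), (p3, 0), (p4, 3), (p3, 4), (p3, 1), (p3, 3), (p3, 2).
P accepts in {p2} and Q accepts in {0, 2, 3, 4}. The reachable pairs whose P-component is accepting are (p2, 0); in each of them the Q-component is accepting too, so the product for L(P) \ L(Q) (P-component accepting, Q-component rejecting) has no reachable accepting pair and the difference is empty.
Hence every string in L(P) is also in L(Q).

Yes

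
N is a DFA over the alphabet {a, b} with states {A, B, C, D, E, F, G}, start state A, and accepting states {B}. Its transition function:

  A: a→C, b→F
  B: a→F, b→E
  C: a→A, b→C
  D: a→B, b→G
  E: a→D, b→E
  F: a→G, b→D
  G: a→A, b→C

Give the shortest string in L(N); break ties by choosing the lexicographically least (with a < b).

A breadth-first search from A reaches an accepting state first via the path A → F → D → B on input bba.
No string of length < 3 is accepted (BFS exhausts all shorter strings without reaching an accepting state), and bba is the lexicographically least accepting string of length 3.

bba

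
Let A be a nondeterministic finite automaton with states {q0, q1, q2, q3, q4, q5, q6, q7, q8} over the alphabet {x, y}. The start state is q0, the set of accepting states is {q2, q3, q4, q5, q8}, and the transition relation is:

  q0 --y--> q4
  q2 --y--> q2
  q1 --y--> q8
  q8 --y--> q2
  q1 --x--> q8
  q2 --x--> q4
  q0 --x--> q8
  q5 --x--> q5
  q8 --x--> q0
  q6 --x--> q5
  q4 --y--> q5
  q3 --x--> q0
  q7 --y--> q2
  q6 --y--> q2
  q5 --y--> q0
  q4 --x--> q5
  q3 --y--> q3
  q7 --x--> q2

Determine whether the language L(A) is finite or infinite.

infinite

State q0 is reachable from the start and can reach an accepting state, and it lies on the cycle q0 → q8 → q0.
Traversing that cycle any number of times yields accepted strings of unbounded length, so the language is infinite.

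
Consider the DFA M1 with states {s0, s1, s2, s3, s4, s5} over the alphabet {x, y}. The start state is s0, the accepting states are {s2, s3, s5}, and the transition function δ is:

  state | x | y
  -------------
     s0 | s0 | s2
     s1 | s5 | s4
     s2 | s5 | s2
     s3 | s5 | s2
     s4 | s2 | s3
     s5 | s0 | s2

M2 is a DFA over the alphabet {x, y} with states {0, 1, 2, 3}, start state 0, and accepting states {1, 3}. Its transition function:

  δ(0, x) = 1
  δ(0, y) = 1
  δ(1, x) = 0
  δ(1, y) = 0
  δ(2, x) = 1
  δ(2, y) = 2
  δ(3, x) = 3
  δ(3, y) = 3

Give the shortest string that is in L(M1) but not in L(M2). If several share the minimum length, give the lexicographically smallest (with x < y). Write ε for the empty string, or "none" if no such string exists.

xy

The string xy is accepted by M1 but not by M2.
No shorter string lies in the difference, and xy is the lexicographically first length-2 string in L(M1) \ L(M2).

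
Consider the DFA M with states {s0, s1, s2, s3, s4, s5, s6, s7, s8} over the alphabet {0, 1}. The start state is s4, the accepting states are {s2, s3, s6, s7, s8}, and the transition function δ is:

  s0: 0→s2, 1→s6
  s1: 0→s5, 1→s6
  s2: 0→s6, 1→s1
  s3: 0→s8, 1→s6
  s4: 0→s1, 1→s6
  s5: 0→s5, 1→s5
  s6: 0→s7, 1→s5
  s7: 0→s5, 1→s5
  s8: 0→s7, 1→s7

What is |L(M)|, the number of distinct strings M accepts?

The useful subgraph on states {s1, s4, s6, s7} is acyclic, so L(M) is finite; the longest accepting path visits 4 useful states, giving maximum string length 3.
Counting accepting paths from s4 by length: 1 of length 1, 2 of length 2, 1 of length 3. Total 4.

4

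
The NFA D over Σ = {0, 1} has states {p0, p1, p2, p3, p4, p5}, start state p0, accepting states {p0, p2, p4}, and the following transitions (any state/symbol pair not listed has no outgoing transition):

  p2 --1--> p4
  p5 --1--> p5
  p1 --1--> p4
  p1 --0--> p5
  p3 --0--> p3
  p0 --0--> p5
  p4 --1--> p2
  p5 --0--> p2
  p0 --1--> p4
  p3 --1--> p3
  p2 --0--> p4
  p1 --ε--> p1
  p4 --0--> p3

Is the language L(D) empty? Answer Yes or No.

No

The empty string ε is accepted: the run p0 ends in the accepting state p0.
Since at least one string is accepted, L(D) is not empty.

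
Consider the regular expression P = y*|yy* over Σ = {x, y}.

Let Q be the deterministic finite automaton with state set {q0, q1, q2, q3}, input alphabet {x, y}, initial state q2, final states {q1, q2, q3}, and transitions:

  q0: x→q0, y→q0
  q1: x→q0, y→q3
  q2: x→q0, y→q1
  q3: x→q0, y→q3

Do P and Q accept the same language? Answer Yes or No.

Converting the expression P to a DFA (subset construction, then merging equivalent states) gives the minimal DFA with states {p0, p1}, start state p0, accepting states {p0} and transitions p0: x→p1, y→p0; p1: x→p1, y→p1.
Exploring the product automaton P × Q from the start pair (p0, q2), following both machines on each input symbol, reaches 4 state pairs: (p0, q2), (p1, q0), (p0, q1), (p0, q3).
P accepts in {p0} and Q accepts in {q1, q2, q3}. In every reachable pair the two components are either both accepting — (p0, q2), (p0, q1), (p0, q3) — or both non-accepting, so no string is accepted by exactly one of the machines: L(P) \ L(Q) and L(Q) \ L(P) are both empty.
Hence every string is accepted by P iff it is accepted by Q, and the two languages coincide.

Yes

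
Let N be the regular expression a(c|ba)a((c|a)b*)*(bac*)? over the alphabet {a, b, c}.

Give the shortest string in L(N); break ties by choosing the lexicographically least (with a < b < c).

By inspection of the expression, no string of length less than 3 matches, and aca is the lexicographically first match of length 3.

aca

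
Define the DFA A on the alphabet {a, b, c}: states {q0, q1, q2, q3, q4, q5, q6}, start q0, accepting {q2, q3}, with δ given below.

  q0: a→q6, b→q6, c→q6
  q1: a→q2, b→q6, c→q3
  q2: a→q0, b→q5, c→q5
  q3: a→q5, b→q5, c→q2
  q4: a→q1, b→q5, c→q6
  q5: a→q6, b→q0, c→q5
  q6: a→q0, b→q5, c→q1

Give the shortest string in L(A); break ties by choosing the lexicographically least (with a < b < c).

aca

A breadth-first search from q0 reaches an accepting state first via the path q0 → q6 → q1 → q2 on input aca.
No string of length < 3 is accepted (BFS exhausts all shorter strings without reaching an accepting state), and aca is the lexicographically least accepting string of length 3.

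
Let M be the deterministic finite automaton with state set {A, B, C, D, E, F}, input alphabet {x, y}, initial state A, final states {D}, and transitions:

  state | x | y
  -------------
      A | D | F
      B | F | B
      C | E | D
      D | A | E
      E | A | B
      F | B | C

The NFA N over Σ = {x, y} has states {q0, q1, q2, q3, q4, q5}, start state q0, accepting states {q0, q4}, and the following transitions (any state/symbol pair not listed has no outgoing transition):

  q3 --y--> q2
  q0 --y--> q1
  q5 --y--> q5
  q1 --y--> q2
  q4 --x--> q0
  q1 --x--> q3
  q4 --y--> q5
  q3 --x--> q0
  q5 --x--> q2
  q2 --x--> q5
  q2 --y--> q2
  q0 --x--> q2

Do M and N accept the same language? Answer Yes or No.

No

The string x is accepted by M but rejected by N.
So L(M) ≠ L(N).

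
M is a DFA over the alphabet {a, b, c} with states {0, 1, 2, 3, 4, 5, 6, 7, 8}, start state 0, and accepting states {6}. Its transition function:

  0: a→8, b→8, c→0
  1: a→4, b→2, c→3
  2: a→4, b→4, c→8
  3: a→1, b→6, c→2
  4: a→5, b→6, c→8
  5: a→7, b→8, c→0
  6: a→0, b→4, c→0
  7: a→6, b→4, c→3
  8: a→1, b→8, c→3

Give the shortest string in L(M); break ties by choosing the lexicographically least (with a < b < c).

acb

A breadth-first search from 0 reaches an accepting state first via the path 0 → 8 → 3 → 6 on input acb.
No string of length < 3 is accepted (BFS exhausts all shorter strings without reaching an accepting state), and acb is the lexicographically least accepting string of length 3.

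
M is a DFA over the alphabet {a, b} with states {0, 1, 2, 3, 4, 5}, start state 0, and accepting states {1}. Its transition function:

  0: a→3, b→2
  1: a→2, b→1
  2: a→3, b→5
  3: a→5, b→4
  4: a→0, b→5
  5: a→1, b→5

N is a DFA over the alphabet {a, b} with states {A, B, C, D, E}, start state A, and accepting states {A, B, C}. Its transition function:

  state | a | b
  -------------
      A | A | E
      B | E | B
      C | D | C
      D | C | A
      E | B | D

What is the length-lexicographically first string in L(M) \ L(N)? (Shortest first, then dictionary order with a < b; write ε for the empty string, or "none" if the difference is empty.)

aaab

The string aaab is accepted by M but not by N.
No shorter string lies in the difference, and aaab is the lexicographically first length-4 string in L(M) \ L(N).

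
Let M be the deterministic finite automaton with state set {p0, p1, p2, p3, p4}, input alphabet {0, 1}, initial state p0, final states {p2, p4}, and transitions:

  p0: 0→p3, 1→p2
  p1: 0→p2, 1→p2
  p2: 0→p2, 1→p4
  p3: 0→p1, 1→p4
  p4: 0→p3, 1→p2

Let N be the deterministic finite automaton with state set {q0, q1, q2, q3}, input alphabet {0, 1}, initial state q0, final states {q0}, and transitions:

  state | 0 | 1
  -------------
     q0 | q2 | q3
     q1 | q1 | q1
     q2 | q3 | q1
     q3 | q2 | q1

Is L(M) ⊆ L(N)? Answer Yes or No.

The string 1 is in L(M) but not in L(N).
So L(M) ⊄ L(N).

No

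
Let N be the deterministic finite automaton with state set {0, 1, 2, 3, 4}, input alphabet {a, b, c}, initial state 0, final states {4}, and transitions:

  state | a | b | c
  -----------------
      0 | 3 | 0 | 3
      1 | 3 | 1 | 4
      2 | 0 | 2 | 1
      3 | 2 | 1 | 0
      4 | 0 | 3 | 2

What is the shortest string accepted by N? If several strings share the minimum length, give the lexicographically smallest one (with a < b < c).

abc

A breadth-first search from 0 reaches an accepting state first via the path 0 → 3 → 1 → 4 on input abc.
No string of length < 3 is accepted (BFS exhausts all shorter strings without reaching an accepting state), and abc is the lexicographically least accepting string of length 3.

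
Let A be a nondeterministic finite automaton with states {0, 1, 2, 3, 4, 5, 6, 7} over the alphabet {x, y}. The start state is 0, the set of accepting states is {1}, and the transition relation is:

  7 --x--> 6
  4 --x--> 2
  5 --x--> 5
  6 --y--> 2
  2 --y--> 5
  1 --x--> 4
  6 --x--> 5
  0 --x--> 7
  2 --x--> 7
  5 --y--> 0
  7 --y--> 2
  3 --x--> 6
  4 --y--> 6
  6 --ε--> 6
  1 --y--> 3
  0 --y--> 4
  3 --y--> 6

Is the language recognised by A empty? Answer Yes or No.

Yes

The states reachable from the start state are {0, 2, 4, 5, 6, 7}.
None of the accepting states {1} is reachable, so no string is accepted and L(A) = ∅.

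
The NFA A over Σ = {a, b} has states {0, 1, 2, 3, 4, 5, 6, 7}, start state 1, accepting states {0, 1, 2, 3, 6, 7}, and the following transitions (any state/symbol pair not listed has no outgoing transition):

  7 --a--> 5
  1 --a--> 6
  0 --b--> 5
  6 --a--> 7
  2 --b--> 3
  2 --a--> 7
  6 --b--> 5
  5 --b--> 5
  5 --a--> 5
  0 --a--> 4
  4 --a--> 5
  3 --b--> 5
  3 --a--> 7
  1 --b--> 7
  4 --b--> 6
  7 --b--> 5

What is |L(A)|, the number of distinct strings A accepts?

4

The useful subgraph on states {1, 6, 7} is acyclic, so L(A) is finite; the longest accepting path visits 3 useful states, giving maximum string length 2.
Counting accepting paths from 1 by length: 1 of length 0, 2 of length 1, 1 of length 2. Total 4.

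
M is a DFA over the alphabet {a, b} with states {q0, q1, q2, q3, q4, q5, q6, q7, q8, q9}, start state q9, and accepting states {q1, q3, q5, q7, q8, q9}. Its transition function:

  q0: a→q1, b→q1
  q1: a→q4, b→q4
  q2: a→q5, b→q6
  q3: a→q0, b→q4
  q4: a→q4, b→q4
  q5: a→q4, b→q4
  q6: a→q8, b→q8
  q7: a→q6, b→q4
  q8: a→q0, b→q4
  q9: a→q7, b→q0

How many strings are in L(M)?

The useful subgraph on states {q0, q1, q6, q7, q8, q9} is acyclic, so L(M) is finite; the longest accepting path visits 6 useful states, giving maximum string length 5.
Counting accepting paths from q9 by length: 1 of length 0, 1 of length 1, 2 of length 2, 2 of length 3, 4 of length 5. Total 10.

10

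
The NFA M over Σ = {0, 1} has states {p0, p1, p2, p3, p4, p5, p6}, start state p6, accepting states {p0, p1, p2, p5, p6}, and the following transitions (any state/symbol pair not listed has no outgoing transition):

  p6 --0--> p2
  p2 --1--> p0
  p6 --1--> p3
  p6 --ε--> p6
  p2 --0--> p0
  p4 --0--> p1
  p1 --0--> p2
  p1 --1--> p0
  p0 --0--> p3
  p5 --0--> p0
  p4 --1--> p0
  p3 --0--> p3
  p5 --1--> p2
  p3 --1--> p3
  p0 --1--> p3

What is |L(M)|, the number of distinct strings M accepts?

4

The useful subgraph on states {p0, p2, p6} is acyclic, so L(M) is finite; the longest accepting path visits 3 useful states, giving maximum string length 2.
Counting accepting paths from p6 by length: 1 of length 0, 1 of length 1, 2 of length 2. Total 4.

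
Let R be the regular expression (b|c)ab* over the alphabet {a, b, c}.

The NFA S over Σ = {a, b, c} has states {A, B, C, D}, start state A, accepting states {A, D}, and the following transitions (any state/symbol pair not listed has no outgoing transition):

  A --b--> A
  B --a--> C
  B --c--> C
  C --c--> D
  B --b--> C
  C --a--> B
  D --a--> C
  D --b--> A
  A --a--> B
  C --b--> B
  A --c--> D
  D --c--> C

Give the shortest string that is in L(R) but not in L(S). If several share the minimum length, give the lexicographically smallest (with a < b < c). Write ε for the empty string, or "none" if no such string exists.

The string ba is accepted by R but not by S.
No shorter string lies in the difference, and ba is the lexicographically first length-2 string in L(R) \ L(S).

ba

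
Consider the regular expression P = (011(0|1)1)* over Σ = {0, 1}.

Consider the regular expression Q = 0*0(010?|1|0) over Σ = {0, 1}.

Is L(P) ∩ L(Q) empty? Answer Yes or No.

Converting the expression P to a DFA (subset construction, then merging equivalent states) gives the minimal DFA with states {p0, p1, p2, p3, p4, p5}, start state p0, accepting states {p0} and transitions p0: 0→p1, 1→p2; p1: 0→p2, 1→p3; p2: 0→p2, 1→p2; p3: 0→p2, 1→p4; p4: 0→p5, 1→p5; p5: 0→p2, 1→p0.
Converting the expression Q to a DFA (subset construction, then merging equivalent states) gives the minimal DFA with states {q0, q1, q2, q3, q4, q5}, start state q0, accepting states {q3, q4, q5} and transitions q0: 0→q1, 1→q2; q1: 0→q3, 1→q4; q2: 0→q2, 1→q2; q3: 0→q3, 1→q5; q4: 0→q2, 1→q2; q5: 0→q4, 1→q2.
Exploring the product automaton P × Q from the start pair (p0, q0), following both machines on each input symbol, reaches 12 state pairs: (p0, q0), (p1, q1), (p2, q2), (p2, q3), (p3, q4), (p2, q5), (p4, q2), (p2, q4), (p5, q2), (p0, q2), (p1, q2), (p3, q2).
P accepts in {p0} and Q accepts in {q3, q4, q5}; no reachable pair has both components accepting, so no string drives both machines to acceptance simultaneously and L(P) ∩ L(Q) = ∅.
So no string is accepted by both, and the intersection is empty.

Yes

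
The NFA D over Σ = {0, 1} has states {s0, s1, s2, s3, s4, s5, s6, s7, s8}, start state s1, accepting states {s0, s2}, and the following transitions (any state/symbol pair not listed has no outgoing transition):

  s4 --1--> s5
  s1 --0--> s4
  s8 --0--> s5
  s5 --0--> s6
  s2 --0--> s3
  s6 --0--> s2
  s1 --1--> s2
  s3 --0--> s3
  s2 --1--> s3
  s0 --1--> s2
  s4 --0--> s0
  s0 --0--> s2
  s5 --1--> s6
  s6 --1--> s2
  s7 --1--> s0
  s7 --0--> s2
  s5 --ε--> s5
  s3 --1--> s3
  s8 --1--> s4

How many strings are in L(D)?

The useful subgraph on states {s0, s1, s2, s4, s5, s6} is acyclic, so L(D) is finite; the longest accepting path visits 5 useful states, giving maximum string length 4.
Counting accepting paths from s1 by length: 1 of length 1, 1 of length 2, 2 of length 3, 4 of length 4. Total 8.

8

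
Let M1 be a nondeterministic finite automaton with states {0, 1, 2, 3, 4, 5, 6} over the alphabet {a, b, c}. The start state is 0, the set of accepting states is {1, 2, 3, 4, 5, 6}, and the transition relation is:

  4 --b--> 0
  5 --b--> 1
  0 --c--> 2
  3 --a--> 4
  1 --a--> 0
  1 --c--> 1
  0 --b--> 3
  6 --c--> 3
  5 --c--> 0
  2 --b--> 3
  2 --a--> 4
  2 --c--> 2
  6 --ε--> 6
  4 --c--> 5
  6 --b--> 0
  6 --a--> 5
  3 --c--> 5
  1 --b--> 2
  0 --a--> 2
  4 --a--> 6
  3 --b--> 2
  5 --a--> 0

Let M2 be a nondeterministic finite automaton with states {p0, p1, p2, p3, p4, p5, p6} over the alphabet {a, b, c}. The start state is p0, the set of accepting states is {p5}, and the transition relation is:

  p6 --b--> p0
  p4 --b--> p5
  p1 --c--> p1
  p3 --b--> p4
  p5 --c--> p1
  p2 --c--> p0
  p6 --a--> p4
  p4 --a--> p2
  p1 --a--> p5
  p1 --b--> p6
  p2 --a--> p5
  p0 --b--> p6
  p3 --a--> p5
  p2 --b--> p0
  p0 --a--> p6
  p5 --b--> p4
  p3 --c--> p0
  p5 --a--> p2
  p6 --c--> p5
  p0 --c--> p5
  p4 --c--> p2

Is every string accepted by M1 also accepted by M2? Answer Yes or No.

No

The string a is in L(M1) but not in L(M2).
So L(M1) ⊄ L(M2).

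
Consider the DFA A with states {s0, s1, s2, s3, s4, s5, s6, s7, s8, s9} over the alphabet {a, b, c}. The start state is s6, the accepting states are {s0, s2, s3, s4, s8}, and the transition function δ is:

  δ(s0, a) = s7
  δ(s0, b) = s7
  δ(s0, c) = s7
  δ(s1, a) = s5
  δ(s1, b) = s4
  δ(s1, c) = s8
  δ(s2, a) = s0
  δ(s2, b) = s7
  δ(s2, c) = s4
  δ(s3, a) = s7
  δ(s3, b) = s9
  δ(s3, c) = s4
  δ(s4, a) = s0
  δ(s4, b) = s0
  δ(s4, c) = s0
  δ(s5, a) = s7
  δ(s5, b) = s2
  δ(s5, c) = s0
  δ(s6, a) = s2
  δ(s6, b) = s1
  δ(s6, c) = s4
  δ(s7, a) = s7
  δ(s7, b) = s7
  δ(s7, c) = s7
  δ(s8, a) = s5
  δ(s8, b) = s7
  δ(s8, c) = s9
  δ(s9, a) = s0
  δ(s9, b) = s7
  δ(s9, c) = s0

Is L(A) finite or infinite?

finite

The useful states (reachable from s6 and able to reach an accepting state) are {s0, s1, s2, s4, s5, s6, s8, s9}.
Restricted to these states the transition graph has no cycle, so every accepting path has bounded length and L is finite.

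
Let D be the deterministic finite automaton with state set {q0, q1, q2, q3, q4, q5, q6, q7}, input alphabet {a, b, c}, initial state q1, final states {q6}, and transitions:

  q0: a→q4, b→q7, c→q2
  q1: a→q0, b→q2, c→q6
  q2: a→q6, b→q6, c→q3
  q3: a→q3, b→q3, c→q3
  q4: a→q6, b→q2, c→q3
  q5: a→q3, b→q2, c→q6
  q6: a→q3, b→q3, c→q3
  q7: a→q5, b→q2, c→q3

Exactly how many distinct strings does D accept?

The useful subgraph on states {q0, q1, q2, q4, q5, q6, q7} is acyclic, so L(D) is finite; the longest accepting path visits 6 useful states, giving maximum string length 5.
Counting accepting paths from q1 by length: 1 of length 1, 2 of length 2, 3 of length 3, 5 of length 4, 2 of length 5. Total 13.

13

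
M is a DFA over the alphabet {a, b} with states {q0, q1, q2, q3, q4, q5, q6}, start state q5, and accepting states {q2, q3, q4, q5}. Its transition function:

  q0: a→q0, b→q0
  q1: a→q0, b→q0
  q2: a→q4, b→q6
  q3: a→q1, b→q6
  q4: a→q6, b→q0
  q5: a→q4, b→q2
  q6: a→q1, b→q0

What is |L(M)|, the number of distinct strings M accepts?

The useful subgraph on states {q2, q4, q5} is acyclic, so L(M) is finite; the longest accepting path visits 3 useful states, giving maximum string length 2.
Counting accepting paths from q5 by length: 1 of length 0, 2 of length 1, 1 of length 2. Total 4.

4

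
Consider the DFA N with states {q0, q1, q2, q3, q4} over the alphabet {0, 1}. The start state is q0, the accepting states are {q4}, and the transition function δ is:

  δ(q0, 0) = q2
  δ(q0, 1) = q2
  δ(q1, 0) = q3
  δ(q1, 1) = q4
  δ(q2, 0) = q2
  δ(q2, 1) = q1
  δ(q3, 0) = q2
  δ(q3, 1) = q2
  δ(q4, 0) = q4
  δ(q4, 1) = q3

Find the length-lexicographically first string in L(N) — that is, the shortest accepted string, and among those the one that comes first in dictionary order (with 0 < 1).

011

A breadth-first search from q0 reaches an accepting state first via the path q0 → q2 → q1 → q4 on input 011.
No string of length < 3 is accepted (BFS exhausts all shorter strings without reaching an accepting state), and 011 is the lexicographically least accepting string of length 3.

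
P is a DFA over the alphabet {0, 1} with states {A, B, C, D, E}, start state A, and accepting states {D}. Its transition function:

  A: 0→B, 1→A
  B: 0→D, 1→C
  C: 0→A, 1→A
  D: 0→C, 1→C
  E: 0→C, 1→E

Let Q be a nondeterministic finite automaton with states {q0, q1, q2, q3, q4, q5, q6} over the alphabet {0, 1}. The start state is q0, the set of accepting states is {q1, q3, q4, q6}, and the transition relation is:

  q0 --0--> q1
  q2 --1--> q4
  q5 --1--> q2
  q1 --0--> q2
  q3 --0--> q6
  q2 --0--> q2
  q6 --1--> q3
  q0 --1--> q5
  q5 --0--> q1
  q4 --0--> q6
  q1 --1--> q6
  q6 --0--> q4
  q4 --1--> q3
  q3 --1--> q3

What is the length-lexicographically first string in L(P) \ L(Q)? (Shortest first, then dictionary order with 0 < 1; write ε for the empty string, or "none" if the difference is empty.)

The string 00 is accepted by P but not by Q.
No shorter string lies in the difference, and 00 is the lexicographically first length-2 string in L(P) \ L(Q).

00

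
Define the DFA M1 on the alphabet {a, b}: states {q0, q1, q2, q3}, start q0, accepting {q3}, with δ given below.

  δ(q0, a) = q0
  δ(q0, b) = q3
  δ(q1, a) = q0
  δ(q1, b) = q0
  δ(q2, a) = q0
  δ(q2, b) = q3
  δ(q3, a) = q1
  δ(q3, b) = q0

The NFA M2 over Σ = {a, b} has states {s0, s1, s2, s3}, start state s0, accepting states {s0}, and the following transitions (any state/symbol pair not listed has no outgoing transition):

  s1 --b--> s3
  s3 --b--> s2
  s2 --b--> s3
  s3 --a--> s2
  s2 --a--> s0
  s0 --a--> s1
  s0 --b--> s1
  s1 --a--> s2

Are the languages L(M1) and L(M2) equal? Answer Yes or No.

The string b is accepted by M1 but rejected by M2.
So L(M1) ≠ L(M2).

No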